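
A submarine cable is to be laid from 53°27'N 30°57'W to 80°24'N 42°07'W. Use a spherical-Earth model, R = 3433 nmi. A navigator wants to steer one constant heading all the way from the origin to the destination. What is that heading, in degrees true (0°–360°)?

351.9°

Meridional parts: M(φ₁)=+1.1080, M(φ₂)=+2.4773 → ΔM = +1.3693;  Δλ = -0.1949 rad
tan C = Δλ / ΔM = -0.1423 → C = 351.90°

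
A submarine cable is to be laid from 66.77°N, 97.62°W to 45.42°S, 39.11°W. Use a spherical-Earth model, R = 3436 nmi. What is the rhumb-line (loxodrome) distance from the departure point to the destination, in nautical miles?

7279 nmi

Rhumb course C = atan2(Δλ, Δψ) with Δψ = ln[tan(π/4+φ₂/2)/tan(π/4+φ₁/2)] = -2.4739, Δλ = +1.0212 → C = 157.57°
d = R·|Δφ| / |cos C| = 3436·1.95808 / 0.92434 = 7279 nmi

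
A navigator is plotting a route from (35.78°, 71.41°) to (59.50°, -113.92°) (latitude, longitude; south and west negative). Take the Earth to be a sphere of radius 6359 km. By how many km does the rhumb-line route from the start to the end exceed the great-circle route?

Great circle: cos σ = sin φ₁ sin φ₂ + cos φ₁ cos φ₂ cos Δλ,  σ = 1.4769 rad → d_gc = 9391.3 km
Rhumb line: Δψ = +0.6301, q = Δφ/Δψ = 0.6570, d_rh = R√(Δφ²+q²Δλ²) = 13006.2 km
Excess = 13006.2 − 9391.3 = 3614.9 ≈ 3615 km

3615 km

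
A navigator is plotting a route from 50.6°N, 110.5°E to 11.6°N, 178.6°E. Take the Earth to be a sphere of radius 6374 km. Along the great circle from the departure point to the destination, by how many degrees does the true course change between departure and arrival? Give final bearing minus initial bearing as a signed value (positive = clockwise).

+40.6°

Initial bearing θ₁ = atan2(sin Δλ cos φ₂, cos φ₁ sin φ₂ − sin φ₁ cos φ₂ cos Δλ) = 99.66°
Final bearing θ₂ = (initial bearing from the destination back to the start) + 180° = 140.30°
Δθ = θ₂ − θ₁ = +40.6°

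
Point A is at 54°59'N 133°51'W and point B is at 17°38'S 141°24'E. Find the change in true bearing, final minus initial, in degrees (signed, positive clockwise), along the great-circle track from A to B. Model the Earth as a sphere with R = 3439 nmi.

-39.9°

At departure: θ₁ = atan2(sin Δλ cos φ₂, cos φ₁ sin φ₂ − sin φ₁ cos φ₂ cos Δλ) = 255.51°
At arrival: θ₂ = atan2(sin Δλ cos φ₁, −cos φ₂ sin φ₁ + sin φ₂ cos φ₁ cos Δλ) = 215.66°
Δθ = θ₂ − θ₁ = -39.9°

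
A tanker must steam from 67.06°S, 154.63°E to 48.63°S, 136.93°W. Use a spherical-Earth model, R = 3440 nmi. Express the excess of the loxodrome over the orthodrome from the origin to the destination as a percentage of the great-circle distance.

Great circle: σ = 0.6669 rad → d_gc = Rσ = 2294.0 nmi
Rhumb: Δφ = +0.3217, Δλ = +1.1945, Δψ = +0.6210, q = Δφ/Δψ = 0.5180 → d_rh = R√(Δφ²+q²Δλ²) = 2398.8 nmi
Excess = (2398.8 − 2294.0) / 2294.0 = 104.8 / 2294.0 = 4.57% ≈ 4.6%

4.6%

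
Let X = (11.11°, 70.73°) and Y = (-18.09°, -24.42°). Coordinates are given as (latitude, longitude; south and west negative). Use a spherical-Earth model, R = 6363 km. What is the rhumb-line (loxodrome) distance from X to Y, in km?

Rhumb course C = atan2(Δλ, Δψ) with Δψ = ln[tan(π/4+φ₂/2)/tan(π/4+φ₁/2)] = -0.5162, Δλ = -1.6607 → C = 252.73°
d = R·|Δφ| / |cos C| = 6363·0.50964 / 0.29685 = 10924 km

10924 km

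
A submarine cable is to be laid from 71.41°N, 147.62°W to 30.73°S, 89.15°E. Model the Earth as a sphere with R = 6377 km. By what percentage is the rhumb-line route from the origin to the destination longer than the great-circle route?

Great circle: σ = 2.2582 rad → d_gc = Rσ = 14400.3 km
Rhumb: Δφ = -1.7827, Δλ = -2.1508, Δψ = -2.3740, q = Δφ/Δψ = 0.7509 → d_rh = R√(Δφ²+q²Δλ²) = 15339.8 km
Excess = (15339.8 − 14400.3) / 14400.3 = 939.5 / 14400.3 = 6.52% ≈ 6.5%

6.5%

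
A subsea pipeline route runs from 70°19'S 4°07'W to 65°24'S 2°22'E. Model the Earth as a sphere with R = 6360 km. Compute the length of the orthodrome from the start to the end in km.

Haversine: a = sin²(Δφ/2)+cos φ₁ cos φ₂ sin²(Δλ/2) = 0.00229;  σ = 2·atan2(√a,√(1−a))
σ = 5.484° → d = Rσ = 6360·0.09571 = 609 km

609 km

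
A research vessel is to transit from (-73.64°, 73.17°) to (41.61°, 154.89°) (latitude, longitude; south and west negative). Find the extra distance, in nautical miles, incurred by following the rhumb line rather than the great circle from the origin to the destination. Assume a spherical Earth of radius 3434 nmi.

154 nmi

Great circle: cos σ = sin φ₁ sin φ₂ + cos φ₁ cos φ₂ cos Δλ,  σ = 2.2229 rad → d_gc = 7633.4 nmi
Rhumb line: Δψ = +2.7397, q = Δφ/Δψ = 0.7342, d_rh = R√(Δφ²+q²Δλ²) = 7787.4 nmi
Excess = 7787.4 − 7633.4 = 154.0 ≈ 154 nmi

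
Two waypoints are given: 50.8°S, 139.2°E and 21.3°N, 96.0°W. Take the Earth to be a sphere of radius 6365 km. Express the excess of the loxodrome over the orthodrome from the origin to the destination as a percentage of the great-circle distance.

3.4%

Great circle: σ = 2.2364 rad → d_gc = Rσ = 14235.0 km
Rhumb: Δφ = +1.2584, Δλ = +2.1782, Δψ = +1.4132, q = Δφ/Δψ = 0.8904 → d_rh = R√(Δφ²+q²Δλ²) = 14715.8 km
Excess = (14715.8 − 14235.0) / 14235.0 = 480.8 / 14235.0 = 3.38% ≈ 3.4%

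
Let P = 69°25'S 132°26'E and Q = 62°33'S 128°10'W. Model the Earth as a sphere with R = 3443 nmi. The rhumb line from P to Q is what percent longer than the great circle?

Great circle: σ = 0.6363 rad → d_gc = Rσ = 2190.8 nmi
Rhumb: Δφ = +0.1198, Δλ = +1.7349, Δψ = +0.2964, q = Δφ/Δψ = 0.4043 → d_rh = R√(Δφ²+q²Δλ²) = 2449.9 nmi
Excess = (2449.9 − 2190.8) / 2190.8 = 259.1 / 2190.8 = 11.83% ≈ 11.8%

11.8%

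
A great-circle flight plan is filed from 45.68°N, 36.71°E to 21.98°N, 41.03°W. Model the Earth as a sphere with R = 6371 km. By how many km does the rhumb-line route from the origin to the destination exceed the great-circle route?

208 km

Great circle: cos σ = sin φ₁ sin φ₂ + cos φ₁ cos φ₂ cos Δλ,  σ = 1.1534 rad → d_gc = 7348.5 km
Rhumb line: Δψ = -0.5049, q = Δφ/Δψ = 0.8193, d_rh = R√(Δφ²+q²Δλ²) = 7556.8 km
Excess = 7556.8 − 7348.5 = 208.3 ≈ 208 km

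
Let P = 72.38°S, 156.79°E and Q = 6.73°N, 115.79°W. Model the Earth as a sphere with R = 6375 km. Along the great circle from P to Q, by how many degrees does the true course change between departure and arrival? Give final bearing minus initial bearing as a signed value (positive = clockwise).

At departure: θ₁ = atan2(sin Δλ cos φ₂, cos φ₁ sin φ₂ − sin φ₁ cos φ₂ cos Δλ) = 85.50°
At arrival: θ₂ = atan2(sin Δλ cos φ₁, −cos φ₂ sin φ₁ + sin φ₂ cos φ₁ cos Δλ) = 17.69°
Δθ = θ₂ − θ₁ = -67.8°

-67.8°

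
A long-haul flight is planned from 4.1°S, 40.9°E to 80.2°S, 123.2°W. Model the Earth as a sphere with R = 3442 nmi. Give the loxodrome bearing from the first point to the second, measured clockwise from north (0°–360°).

Δψ = ln[tan(π/4+φ₂/2)/tan(π/4+φ₁/2)] = -2.3849
Δλ = -2.8641 rad (taken the short way round)
course = atan2(Δλ, Δψ) = 230.22°

230.2°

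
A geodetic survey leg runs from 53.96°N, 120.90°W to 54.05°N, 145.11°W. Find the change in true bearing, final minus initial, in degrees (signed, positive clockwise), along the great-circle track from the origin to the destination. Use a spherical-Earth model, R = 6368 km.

-19.7°

At departure: θ₁ = atan2(sin Δλ cos φ₂, cos φ₁ sin φ₂ − sin φ₁ cos φ₂ cos Δλ) = 280.20°
At arrival: θ₂ = atan2(sin Δλ cos φ₁, −cos φ₂ sin φ₁ + sin φ₂ cos φ₁ cos Δλ) = 260.51°
Δθ = θ₂ − θ₁ = -19.7°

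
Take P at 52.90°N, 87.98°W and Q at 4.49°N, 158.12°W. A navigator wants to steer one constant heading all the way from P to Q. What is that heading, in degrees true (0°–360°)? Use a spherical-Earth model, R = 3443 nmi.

Meridional parts: M(φ₁)=+1.0919, M(φ₂)=+0.0784 → ΔM = -1.0135;  Δλ = -1.2242 rad
tan C = Δλ / ΔM = +1.2079 → C = 230.38°

230.4°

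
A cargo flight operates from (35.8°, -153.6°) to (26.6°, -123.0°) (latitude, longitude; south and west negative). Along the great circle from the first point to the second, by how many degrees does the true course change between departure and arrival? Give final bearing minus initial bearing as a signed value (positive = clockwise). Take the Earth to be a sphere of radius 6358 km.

At departure: θ₁ = atan2(sin Δλ cos φ₂, cos φ₁ sin φ₂ − sin φ₁ cos φ₂ cos Δλ) = 100.83°
At arrival: θ₂ = atan2(sin Δλ cos φ₁, −cos φ₂ sin φ₁ + sin φ₂ cos φ₁ cos Δλ) = 117.01°
Δθ = θ₂ − θ₁ = +16.2°

+16.2°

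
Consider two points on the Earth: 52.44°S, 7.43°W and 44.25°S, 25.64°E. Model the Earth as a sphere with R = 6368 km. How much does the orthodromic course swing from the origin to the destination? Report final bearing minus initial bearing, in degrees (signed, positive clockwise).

At departure: θ₁ = atan2(sin Δλ cos φ₂, cos φ₁ sin φ₂ − sin φ₁ cos φ₂ cos Δλ) = 82.64°
At arrival: θ₂ = atan2(sin Δλ cos φ₁, −cos φ₂ sin φ₁ + sin φ₂ cos φ₁ cos Δλ) = 57.57°
Δθ = θ₂ − θ₁ = -25.1°

-25.1°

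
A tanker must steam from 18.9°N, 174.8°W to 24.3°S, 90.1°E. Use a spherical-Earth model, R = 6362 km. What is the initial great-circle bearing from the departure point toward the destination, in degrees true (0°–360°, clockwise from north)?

248.2°

N = sin Δλ·cos φ₂ = -0.9078;  D = cos φ₁ sin φ₂ − sin φ₁ cos φ₂ cos Δλ = -0.3631
initial course = atan2(N, D) = 248.20°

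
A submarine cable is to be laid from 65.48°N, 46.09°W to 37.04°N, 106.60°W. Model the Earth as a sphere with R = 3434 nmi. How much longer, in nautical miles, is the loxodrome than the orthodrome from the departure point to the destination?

82 nmi

Great circle: cos σ = sin φ₁ sin φ₂ + cos φ₁ cos φ₂ cos Δλ,  σ = 0.7797 rad → d_gc = 2677.5 nmi
Rhumb line: Δψ = -0.8296, q = Δφ/Δψ = 0.5983, d_rh = R√(Δφ²+q²Δλ²) = 2759.4 nmi
Excess = 2759.4 − 2677.5 = 81.9 ≈ 82 nmi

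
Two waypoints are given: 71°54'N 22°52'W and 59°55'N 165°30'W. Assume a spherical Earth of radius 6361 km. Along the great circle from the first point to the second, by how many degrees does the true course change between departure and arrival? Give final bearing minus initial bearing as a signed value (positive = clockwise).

-139.6°

Initial bearing θ₁ = atan2(sin Δλ cos φ₂, cos φ₁ sin φ₂ − sin φ₁ cos φ₂ cos Δλ) = 334.83°
Final bearing θ₂ = (initial bearing from the destination back to the start) + 180° = 195.28°
Δθ = θ₂ − θ₁ = -139.6°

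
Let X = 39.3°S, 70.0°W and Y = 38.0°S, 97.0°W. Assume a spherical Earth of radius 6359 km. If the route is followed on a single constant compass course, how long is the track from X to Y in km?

Δψ = ln[tan(π/4+φ₂/2)/tan(π/4+φ₁/2)] = +0.0291;  Δφ = +0.0227 rad,  Δλ = -0.4712 rad
q = Δφ/Δψ = 0.7809
d = R·√(Δφ² + q²Δλ²) = 6359·0.36871 = 2345 km

2345 km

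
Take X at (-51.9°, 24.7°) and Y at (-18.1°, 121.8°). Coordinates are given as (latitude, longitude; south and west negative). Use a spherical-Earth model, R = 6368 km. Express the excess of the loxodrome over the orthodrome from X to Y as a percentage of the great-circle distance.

5.2%

Great circle: σ = 1.3979 rad → d_gc = Rσ = 8902.1 km
Rhumb: Δφ = +0.5899, Δλ = +1.6947, Δψ = +0.7420, q = Δφ/Δψ = 0.7950 → d_rh = R√(Δφ²+q²Δλ²) = 9366.0 km
Excess = (9366.0 − 8902.1) / 8902.1 = 463.9 / 8902.1 = 5.21% ≈ 5.2%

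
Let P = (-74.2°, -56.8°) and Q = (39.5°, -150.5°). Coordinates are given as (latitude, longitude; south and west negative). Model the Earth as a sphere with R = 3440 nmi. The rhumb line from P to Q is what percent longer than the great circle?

Great circle: σ = 2.2467 rad → d_gc = Rσ = 7728.7 nmi
Rhumb: Δφ = +1.9844, Δλ = -1.6354, Δψ = +2.7266, q = Δφ/Δψ = 0.7278 → d_rh = R√(Δφ²+q²Δλ²) = 7960.2 nmi
Excess = (7960.2 − 7728.7) / 7728.7 = 231.5 / 7728.7 = 3.00% ≈ 3.0%

3.0%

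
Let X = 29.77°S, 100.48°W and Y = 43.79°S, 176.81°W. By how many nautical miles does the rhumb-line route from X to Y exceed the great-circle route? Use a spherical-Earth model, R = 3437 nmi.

Great circle: cos σ = sin φ₁ sin φ₂ + cos φ₁ cos φ₂ cos Δλ,  σ = 1.0568 rad → d_gc = 3632.12 nmi
Rhumb line: Δψ = -0.3071, q = Δφ/Δψ = 0.7967, d_rh = R√(Δφ²+q²Δλ²) = 3743.58 nmi
Excess = 3743.58 − 3632.12 = 111.46 ≈ 111 nmi

111 nmi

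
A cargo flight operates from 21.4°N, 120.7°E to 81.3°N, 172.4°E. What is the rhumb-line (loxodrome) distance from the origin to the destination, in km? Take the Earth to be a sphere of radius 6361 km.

7191 km

Rhumb course C = atan2(Δλ, Δψ) with Δψ = ln[tan(π/4+φ₂/2)/tan(π/4+φ₁/2)] = +2.1936, Δλ = +0.9023 → C = 22.36°
d = R·|Δφ| / |cos C| = 6361·1.04545 / 0.92482 = 7191 km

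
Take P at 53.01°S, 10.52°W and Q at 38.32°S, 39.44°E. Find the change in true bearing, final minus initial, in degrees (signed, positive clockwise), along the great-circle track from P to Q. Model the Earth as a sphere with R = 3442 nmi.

-37.1°

Initial bearing θ₁ = atan2(sin Δλ cos φ₂, cos φ₁ sin φ₂ − sin φ₁ cos φ₂ cos Δλ) = 87.13°
Final bearing θ₂ = (initial bearing from the destination back to the start) + 180° = 49.99°
Δθ = θ₂ − θ₁ = -37.1°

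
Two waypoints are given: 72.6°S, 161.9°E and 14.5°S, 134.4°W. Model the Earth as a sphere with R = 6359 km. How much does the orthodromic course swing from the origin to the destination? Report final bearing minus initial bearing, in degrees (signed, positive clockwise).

At departure: θ₁ = atan2(sin Δλ cos φ₂, cos φ₁ sin φ₂ − sin φ₁ cos φ₂ cos Δλ) = 68.93°
At arrival: θ₂ = atan2(sin Δλ cos φ₁, −cos φ₂ sin φ₁ + sin φ₂ cos φ₁ cos Δλ) = 16.75°
Δθ = θ₂ − θ₁ = -52.2°

-52.2°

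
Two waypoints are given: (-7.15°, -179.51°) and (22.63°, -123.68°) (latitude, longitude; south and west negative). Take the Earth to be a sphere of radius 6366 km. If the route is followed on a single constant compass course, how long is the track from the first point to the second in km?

6917 km

Rhumb course C = atan2(Δλ, Δψ) with Δψ = ln[tan(π/4+φ₂/2)/tan(π/4+φ₁/2)] = +0.5308, Δλ = +0.9744 → C = 61.42°
d = R·|Δφ| / |cos C| = 6366·0.51976 / 0.47835 = 6917 km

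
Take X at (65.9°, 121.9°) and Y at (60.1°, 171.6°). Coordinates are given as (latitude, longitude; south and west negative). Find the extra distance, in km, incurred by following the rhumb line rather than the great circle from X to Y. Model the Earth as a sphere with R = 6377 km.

Great circle: cos σ = sin φ₁ sin φ₂ + cos φ₁ cos φ₂ cos Δλ,  σ = 0.3950 rad → d_gc = 2519.1 km
Rhumb line: Δψ = -0.2238, q = Δφ/Δψ = 0.4523, d_rh = R√(Δφ²+q²Δλ²) = 2583.9 km
Excess = 2583.9 − 2519.1 = 64.8 ≈ 65 km

65 km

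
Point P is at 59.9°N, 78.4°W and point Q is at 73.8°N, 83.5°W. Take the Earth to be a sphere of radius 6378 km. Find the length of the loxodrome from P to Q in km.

1562 km

Δψ = ln[tan(π/4+φ₂/2)/tan(π/4+φ₁/2)] = +0.6362;  Δφ = +0.2426 rad,  Δλ = -0.0890 rad
q = Δφ/Δψ = 0.3813
d = R·√(Δφ² + q²Δλ²) = 6378·0.24496 = 1562 km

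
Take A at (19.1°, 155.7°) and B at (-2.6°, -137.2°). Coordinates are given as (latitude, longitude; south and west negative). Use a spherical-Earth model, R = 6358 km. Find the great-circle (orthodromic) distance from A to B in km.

7697 km

cos σ = sin φ₁ sin φ₂ + cos φ₁ cos φ₂ cos Δλ
      = sin(19.10°)sin(-2.60°) + cos(19.10°)cos(-2.60°)cos(67.10°) = 0.3525
σ = 69.361° → d = Rσ = 6358·1.21058 = 7697 km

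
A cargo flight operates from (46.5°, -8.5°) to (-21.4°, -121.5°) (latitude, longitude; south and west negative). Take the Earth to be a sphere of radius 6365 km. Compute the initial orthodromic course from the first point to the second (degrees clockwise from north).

270.9°

N = sin Δλ·cos φ₂ = -0.8570;  D = cos φ₁ sin φ₂ − sin φ₁ cos φ₂ cos Δλ = +0.0127
initial course = atan2(N, D) = 270.85°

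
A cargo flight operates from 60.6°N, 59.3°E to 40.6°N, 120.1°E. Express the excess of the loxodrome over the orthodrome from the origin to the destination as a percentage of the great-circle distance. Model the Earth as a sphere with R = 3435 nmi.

Great circle: σ = 0.7245 rad → d_gc = Rσ = 2488.8 nmi
Rhumb: Δφ = -0.3491, Δλ = +1.0612, Δψ = -0.5615, q = Δφ/Δψ = 0.6217 → d_rh = R√(Δφ²+q²Δλ²) = 2563.9 nmi
Excess = (2563.9 − 2488.8) / 2488.8 = 75.1 / 2488.8 = 3.02% ≈ 3.0%

3.0%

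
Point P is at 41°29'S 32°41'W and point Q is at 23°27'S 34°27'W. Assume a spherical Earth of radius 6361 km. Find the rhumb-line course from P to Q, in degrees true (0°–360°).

355.3°

Meridional parts: M(φ₁)=-0.7971, M(φ₂)=-0.4212 → ΔM = +0.3759;  Δλ = -0.0308 rad
tan C = Δλ / ΔM = -0.0820 → C = 355.31°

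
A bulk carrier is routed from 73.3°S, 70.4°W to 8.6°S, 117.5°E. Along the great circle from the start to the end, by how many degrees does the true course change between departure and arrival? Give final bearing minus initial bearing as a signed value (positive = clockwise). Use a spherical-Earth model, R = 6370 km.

+169.8°

Initial bearing θ₁ = atan2(sin Δλ cos φ₂, cos φ₁ sin φ₂ − sin φ₁ cos φ₂ cos Δλ) = 187.89°
Final bearing θ₂ = (initial bearing from the destination back to the start) + 180° = 357.71°
Δθ = θ₂ − θ₁ = +169.8°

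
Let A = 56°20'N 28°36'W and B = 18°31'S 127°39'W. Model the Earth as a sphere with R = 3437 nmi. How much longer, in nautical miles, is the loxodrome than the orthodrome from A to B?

172 nmi

Great circle: cos σ = sin φ₁ sin φ₂ + cos φ₁ cos φ₂ cos Δλ,  σ = 1.9252 rad → d_gc = 6616.8 nmi
Rhumb line: Δψ = -1.5245, q = Δφ/Δψ = 0.8569, d_rh = R√(Δφ²+q²Δλ²) = 6788.7 nmi
Excess = 6788.7 − 6616.8 = 171.9 ≈ 172 nmi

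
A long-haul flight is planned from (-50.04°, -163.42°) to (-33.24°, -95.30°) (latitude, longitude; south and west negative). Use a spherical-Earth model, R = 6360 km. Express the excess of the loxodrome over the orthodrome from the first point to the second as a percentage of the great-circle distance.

2.9%

Great circle: σ = 0.9016 rad → d_gc = Rσ = 5734.4 km
Rhumb: Δφ = +0.2932, Δλ = +1.1889, Δψ = +0.3960, q = Δφ/Δψ = 0.7404 → d_rh = R√(Δφ²+q²Δλ²) = 5900.7 km
Excess = (5900.7 − 5734.4) / 5734.4 = 166.3 / 5734.4 = 2.90% ≈ 2.9%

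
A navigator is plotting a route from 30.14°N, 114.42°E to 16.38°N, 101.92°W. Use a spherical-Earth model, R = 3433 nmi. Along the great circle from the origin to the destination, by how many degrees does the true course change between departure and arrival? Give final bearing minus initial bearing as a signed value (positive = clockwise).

At departure: θ₁ = atan2(sin Δλ cos φ₂, cos φ₁ sin φ₂ − sin φ₁ cos φ₂ cos Δλ) = 41.98°
At arrival: θ₂ = atan2(sin Δλ cos φ₁, −cos φ₂ sin φ₁ + sin φ₂ cos φ₁ cos Δλ) = 142.92°
Δθ = θ₂ − θ₁ = +100.9°

+100.9°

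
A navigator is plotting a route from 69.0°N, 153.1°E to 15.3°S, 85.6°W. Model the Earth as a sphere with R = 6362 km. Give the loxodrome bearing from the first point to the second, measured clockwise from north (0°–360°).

132.7°

Meridional parts: M(φ₁)=+1.6856, M(φ₂)=-0.2703 → ΔM = -1.9558;  Δλ = +2.1171 rad
tan C = Δλ / ΔM = -1.0824 → C = 132.73°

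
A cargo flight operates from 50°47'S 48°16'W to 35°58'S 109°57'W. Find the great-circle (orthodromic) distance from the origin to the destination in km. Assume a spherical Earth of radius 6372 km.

cos σ = sin φ₁ sin φ₂ + cos φ₁ cos φ₂ cos Δλ
      = sin(-50.78°)sin(-35.97°) + cos(-50.78°)cos(-35.97°)cos(-61.68°) = 0.6978
σ = 45.752° → d = Rσ = 6372·0.79853 = 5088 km

5088 km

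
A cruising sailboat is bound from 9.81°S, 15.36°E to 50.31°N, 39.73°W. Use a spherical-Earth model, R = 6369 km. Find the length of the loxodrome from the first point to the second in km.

Rhumb course C = atan2(Δλ, Δψ) with Δψ = ln[tan(π/4+φ₂/2)/tan(π/4+φ₁/2)] = +1.1912, Δλ = -0.9615 → C = 321.09°
d = R·|Δφ| / |cos C| = 6369·1.04929 / 0.77814 = 8588 km

8588 km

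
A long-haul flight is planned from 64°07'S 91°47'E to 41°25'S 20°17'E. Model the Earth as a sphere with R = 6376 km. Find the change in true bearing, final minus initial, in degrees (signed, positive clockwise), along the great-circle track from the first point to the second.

Initial bearing θ₁ = atan2(sin Δλ cos φ₂, cos φ₁ sin φ₂ − sin φ₁ cos φ₂ cos Δλ) = 264.00°
Final bearing θ₂ = (initial bearing from the destination back to the start) + 180° = 324.62°
Δθ = θ₂ − θ₁ = +60.6°

+60.6°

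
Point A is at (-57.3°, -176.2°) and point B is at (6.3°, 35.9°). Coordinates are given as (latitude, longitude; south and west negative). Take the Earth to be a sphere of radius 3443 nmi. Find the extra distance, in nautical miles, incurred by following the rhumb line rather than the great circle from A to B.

Great circle: cos σ = sin φ₁ sin φ₂ + cos φ₁ cos φ₂ cos Δλ,  σ = 2.1498 rad → d_gc = 7401.9 nmi
Rhumb line: Δψ = +1.3365, q = Δφ/Δψ = 0.8305, d_rh = R√(Δφ²+q²Δλ²) = 8312.2 nmi
Excess = 8312.2 − 7401.9 = 910.3 ≈ 910 nmi

910 nmi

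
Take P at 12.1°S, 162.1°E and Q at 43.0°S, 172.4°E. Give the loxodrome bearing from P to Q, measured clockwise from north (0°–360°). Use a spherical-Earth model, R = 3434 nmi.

163.8°

Δψ = ln[tan(π/4+φ₂/2)/tan(π/4+φ₁/2)] = -0.6201
Δλ = +0.1798 rad (taken the short way round)
course = atan2(Δλ, Δψ) = 163.83°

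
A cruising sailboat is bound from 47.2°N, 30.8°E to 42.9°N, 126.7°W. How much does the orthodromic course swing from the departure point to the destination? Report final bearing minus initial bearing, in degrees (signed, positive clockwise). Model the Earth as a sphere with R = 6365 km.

-148.6°

Initial bearing θ₁ = atan2(sin Δλ cos φ₂, cos φ₁ sin φ₂ − sin φ₁ cos φ₂ cos Δλ) = 343.71°
Final bearing θ₂ = (initial bearing from the destination back to the start) + 180° = 195.08°
Δθ = θ₂ − θ₁ = -148.6°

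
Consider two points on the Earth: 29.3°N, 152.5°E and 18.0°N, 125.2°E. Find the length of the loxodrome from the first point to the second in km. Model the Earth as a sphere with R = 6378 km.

Rhumb course C = atan2(Δλ, Δψ) with Δψ = ln[tan(π/4+φ₂/2)/tan(π/4+φ₁/2)] = -0.2158, Δλ = -0.4765 → C = 245.63°
d = R·|Δφ| / |cos C| = 6378·0.19722 / 0.41255 = 3049 km

3049 km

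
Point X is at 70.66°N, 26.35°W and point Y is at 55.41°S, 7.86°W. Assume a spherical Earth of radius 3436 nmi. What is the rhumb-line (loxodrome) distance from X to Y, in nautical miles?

7606 nmi

Rhumb course C = atan2(Δλ, Δψ) with Δψ = ln[tan(π/4+φ₂/2)/tan(π/4+φ₁/2)] = -2.9364, Δλ = +0.3227 → C = 173.73°
d = R·|Δφ| / |cos C| = 3436·2.20034 / 0.99402 = 7606 nmi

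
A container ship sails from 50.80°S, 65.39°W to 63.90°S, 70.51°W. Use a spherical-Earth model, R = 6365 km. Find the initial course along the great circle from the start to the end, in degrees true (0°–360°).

θ = atan2( sin Δλ·cos φ₂ ,  cos φ₁ sin φ₂ − sin φ₁ cos φ₂ cos Δλ )
  = atan2(-0.0393, -0.2280) = 189.77°

189.8°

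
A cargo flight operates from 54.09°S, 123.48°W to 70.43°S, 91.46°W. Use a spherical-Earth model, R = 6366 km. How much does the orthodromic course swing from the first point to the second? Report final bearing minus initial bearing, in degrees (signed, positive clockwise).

-28.8°

At departure: θ₁ = atan2(sin Δλ cos φ₂, cos φ₁ sin φ₂ − sin φ₁ cos φ₂ cos Δλ) = 151.17°
At arrival: θ₂ = atan2(sin Δλ cos φ₁, −cos φ₂ sin φ₁ + sin φ₂ cos φ₁ cos Δλ) = 122.39°
Δθ = θ₂ − θ₁ = -28.8°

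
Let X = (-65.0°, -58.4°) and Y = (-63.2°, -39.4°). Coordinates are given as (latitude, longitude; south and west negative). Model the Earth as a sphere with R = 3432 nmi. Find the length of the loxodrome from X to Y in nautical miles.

Rhumb course C = atan2(Δλ, Δψ) with Δψ = ln[tan(π/4+φ₂/2)/tan(π/4+φ₁/2)] = +0.0720, Δλ = +0.3316 → C = 77.76°
d = R·|Δφ| / |cos C| = 3432·0.03142 / 0.21204 = 508 nmi

508 nmi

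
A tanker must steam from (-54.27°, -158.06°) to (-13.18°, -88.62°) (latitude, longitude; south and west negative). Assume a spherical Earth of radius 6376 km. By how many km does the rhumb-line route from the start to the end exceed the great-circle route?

Great circle: cos σ = sin φ₁ sin φ₂ + cos φ₁ cos φ₂ cos Δλ,  σ = 1.1758 rad → d_gc = 7497.1 km
Rhumb line: Δψ = +0.9001, q = Δφ/Δψ = 0.7967, d_rh = R√(Δφ²+q²Δλ²) = 7668.9 km
Excess = 7668.9 − 7497.1 = 171.8 ≈ 172 km

172 km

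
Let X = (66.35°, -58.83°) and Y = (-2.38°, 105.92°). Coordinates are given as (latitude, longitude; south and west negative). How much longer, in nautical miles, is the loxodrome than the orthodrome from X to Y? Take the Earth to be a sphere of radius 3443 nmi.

1554 nmi

Great circle: cos σ = sin φ₁ sin φ₂ + cos φ₁ cos φ₂ cos Δλ,  σ = 2.0095 rad → d_gc = 6918.6 nmi
Rhumb line: Δψ = -1.6052, q = Δφ/Δψ = 0.7473, d_rh = R√(Δφ²+q²Δλ²) = 8473.0 nmi
Excess = 8473.0 − 6918.6 = 1554.4 ≈ 1554 nmi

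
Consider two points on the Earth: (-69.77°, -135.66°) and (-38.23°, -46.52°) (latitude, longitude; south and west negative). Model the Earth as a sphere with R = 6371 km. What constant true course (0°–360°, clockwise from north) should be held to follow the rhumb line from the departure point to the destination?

Δψ = ln[tan(π/4+φ₂/2)/tan(π/4+φ₁/2)] = +1.0007
Δλ = +1.5558 rad (taken the short way round)
course = atan2(Δλ, Δψ) = 57.25°

57.3°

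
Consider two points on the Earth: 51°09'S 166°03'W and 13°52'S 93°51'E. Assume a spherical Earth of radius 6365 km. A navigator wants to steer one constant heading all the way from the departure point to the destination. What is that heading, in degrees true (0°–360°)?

294.5°

Meridional parts: M(φ₁)=-1.0423, M(φ₂)=-0.2444 → ΔM = +0.7979;  Δλ = -1.7471 rad
tan C = Δλ / ΔM = -2.1897 → C = 294.55°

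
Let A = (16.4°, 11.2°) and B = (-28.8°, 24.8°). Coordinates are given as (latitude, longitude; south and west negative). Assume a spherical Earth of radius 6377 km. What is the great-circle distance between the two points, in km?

5239 km

Haversine: a = sin²(Δφ/2)+cos φ₁ cos φ₂ sin²(Δλ/2) = 0.15947;  σ = 2·atan2(√a,√(1−a))
σ = 47.073° → d = Rσ = 6377·0.82158 = 5239 km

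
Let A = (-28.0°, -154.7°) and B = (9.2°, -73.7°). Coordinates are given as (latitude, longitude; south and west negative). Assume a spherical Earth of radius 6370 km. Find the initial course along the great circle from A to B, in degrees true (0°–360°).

77.6°

θ = atan2( sin Δλ·cos φ₂ ,  cos φ₁ sin φ₂ − sin φ₁ cos φ₂ cos Δλ )
  = atan2(+0.9750, +0.2137) = 77.64°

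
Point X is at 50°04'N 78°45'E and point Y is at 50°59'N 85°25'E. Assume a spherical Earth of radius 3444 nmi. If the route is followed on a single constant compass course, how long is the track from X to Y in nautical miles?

Δψ = ln[tan(π/4+φ₂/2)/tan(π/4+φ₁/2)] = +0.0252;  Δφ = +0.0160 rad,  Δλ = +0.1164 rad
q = Δφ/Δψ = 0.6357
d = R·√(Δφ² + q²Δλ²) = 3444·0.07568 = 261 nmi

261 nmi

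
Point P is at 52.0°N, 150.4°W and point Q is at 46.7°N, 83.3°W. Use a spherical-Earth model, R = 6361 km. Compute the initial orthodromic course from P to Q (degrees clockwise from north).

69.4°

θ = atan2( sin Δλ·cos φ₂ ,  cos φ₁ sin φ₂ − sin φ₁ cos φ₂ cos Δλ )
  = atan2(+0.6318, +0.2378) = 69.38°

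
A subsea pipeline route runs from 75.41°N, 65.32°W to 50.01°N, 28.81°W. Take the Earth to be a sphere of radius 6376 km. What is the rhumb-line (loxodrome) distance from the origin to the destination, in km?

Δψ = ln[tan(π/4+φ₂/2)/tan(π/4+φ₁/2)] = -1.0447;  Δφ = -0.4433 rad,  Δλ = +0.6372 rad
q = Δφ/Δψ = 0.4244
d = R·√(Δφ² + q²Δλ²) = 6376·0.51928 = 3311 km

3311 km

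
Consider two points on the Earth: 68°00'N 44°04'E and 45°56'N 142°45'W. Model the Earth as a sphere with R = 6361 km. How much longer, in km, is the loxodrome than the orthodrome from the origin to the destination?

3069 km

Great circle: cos σ = sin φ₁ sin φ₂ + cos φ₁ cos φ₂ cos Δλ,  σ = 1.1511 rad → d_gc = 7321.9 km
Rhumb line: Δψ = -0.7333, q = Δφ/Δψ = 0.5252, d_rh = R√(Δφ²+q²Δλ²) = 10390.6 km
Excess = 10390.6 − 7321.9 = 3068.7 ≈ 3069 km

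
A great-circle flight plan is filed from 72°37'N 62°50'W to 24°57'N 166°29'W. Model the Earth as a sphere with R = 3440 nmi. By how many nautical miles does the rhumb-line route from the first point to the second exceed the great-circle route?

403 nmi

Great circle: cos σ = sin φ₁ sin φ₂ + cos φ₁ cos φ₂ cos Δλ,  σ = 1.2253 rad → d_gc = 4215.1 nmi
Rhumb line: Δψ = -1.4282, q = Δφ/Δψ = 0.5825, d_rh = R√(Δφ²+q²Δλ²) = 4618.5 nmi
Excess = 4618.5 − 4215.1 = 403.4 ≈ 403 nmi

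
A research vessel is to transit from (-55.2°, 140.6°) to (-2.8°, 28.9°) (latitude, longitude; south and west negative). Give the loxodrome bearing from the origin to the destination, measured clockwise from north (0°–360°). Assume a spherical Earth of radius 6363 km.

299.7°

Δψ = ln[tan(π/4+φ₂/2)/tan(π/4+φ₁/2)] = +1.1114
Δλ = -1.9495 rad (taken the short way round)
course = atan2(Δλ, Δψ) = 299.69°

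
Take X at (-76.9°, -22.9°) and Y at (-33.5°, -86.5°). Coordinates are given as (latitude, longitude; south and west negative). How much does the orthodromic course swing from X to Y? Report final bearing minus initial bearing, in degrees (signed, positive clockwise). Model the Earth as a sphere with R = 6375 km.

+57.4°

Initial bearing θ₁ = atan2(sin Δλ cos φ₂, cos φ₁ sin φ₂ − sin φ₁ cos φ₂ cos Δλ) = 287.54°
Final bearing θ₂ = (initial bearing from the destination back to the start) + 180° = 344.98°
Δθ = θ₂ − θ₁ = +57.4°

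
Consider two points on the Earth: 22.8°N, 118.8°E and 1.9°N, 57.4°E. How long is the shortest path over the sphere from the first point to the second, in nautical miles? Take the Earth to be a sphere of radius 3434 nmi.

3776 nmi

Haversine: a = sin²(Δφ/2)+cos φ₁ cos φ₂ sin²(Δλ/2) = 0.27305;  σ = 2·atan2(√a,√(1−a))
σ = 63.006° → d = Rσ = 3434·1.09967 = 3776 nmi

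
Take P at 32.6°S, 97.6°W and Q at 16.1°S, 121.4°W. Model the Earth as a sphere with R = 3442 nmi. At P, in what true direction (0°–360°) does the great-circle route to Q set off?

301.8°

θ = atan2( sin Δλ·cos φ₂ ,  cos φ₁ sin φ₂ − sin φ₁ cos φ₂ cos Δλ )
  = atan2(-0.3877, +0.2400) = 301.76°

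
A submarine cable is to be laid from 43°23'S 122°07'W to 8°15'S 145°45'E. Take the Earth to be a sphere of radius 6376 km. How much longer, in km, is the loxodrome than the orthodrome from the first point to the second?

Great circle: cos σ = sin φ₁ sin φ₂ + cos φ₁ cos φ₂ cos Δλ,  σ = 1.4989 rad → d_gc = 9557.3 km
Rhumb line: Δψ = +0.6975, q = Δφ/Δψ = 0.8791, d_rh = R√(Δφ²+q²Δλ²) = 9824.6 km
Excess = 9824.6 − 9557.3 = 267.3 ≈ 267 km

267 km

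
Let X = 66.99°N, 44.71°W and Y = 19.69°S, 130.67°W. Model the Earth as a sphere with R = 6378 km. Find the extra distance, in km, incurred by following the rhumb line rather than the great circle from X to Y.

Great circle: cos σ = sin φ₁ sin φ₂ + cos φ₁ cos φ₂ cos Δλ,  σ = 1.8590 rad → d_gc = 11856.5 km
Rhumb line: Δψ = -1.9425, q = Δφ/Δψ = 0.7788, d_rh = R√(Δφ²+q²Δλ²) = 12191.8 km
Excess = 12191.8 − 11856.5 = 335.3 ≈ 335 km

335 km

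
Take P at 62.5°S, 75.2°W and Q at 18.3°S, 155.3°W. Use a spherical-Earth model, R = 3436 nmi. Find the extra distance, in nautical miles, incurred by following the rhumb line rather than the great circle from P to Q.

Great circle: cos σ = sin φ₁ sin φ₂ + cos φ₁ cos φ₂ cos Δλ,  σ = 1.2091 rad → d_gc = 4154.4 nmi
Rhumb line: Δψ = +1.0828, q = Δφ/Δψ = 0.7125, d_rh = R√(Δφ²+q²Δλ²) = 4328.8 nmi
Excess = 4328.8 − 4154.4 = 174.4 ≈ 174 nmi

174 nmi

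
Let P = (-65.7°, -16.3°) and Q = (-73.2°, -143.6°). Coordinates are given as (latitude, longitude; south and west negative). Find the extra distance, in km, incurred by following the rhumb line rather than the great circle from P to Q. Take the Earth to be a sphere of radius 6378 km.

890 km

Great circle: cos σ = sin φ₁ sin φ₂ + cos φ₁ cos φ₂ cos Δλ,  σ = 0.6428 rad → d_gc = 4099.7 km
Rhumb line: Δψ = -0.3770, q = Δφ/Δψ = 0.3472, d_rh = R√(Δφ²+q²Δλ²) = 4990.0 km
Excess = 4990.0 − 4099.7 = 890.3 ≈ 890 km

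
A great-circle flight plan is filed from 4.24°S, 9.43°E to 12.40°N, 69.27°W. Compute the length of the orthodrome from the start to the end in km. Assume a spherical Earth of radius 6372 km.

8888 km

cos σ = sin φ₁ sin φ₂ + cos φ₁ cos φ₂ cos Δλ
      = sin(-4.24°)sin(12.40°) + cos(-4.24°)cos(12.40°)cos(-78.70°) = 0.1750
σ = 79.923° → d = Rσ = 6372·1.39492 = 8888 km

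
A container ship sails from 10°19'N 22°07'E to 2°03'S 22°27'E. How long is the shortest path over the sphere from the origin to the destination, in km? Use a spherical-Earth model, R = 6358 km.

Haversine: a = sin²(Δφ/2)+cos φ₁ cos φ₂ sin²(Δλ/2) = 0.01161;  σ = 2·atan2(√a,√(1−a))
σ = 12.371° → d = Rσ = 6358·0.21592 = 1373 km

1373 km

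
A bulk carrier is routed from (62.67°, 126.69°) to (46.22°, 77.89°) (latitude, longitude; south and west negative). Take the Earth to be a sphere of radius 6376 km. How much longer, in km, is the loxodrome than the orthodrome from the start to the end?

Great circle: cos σ = sin φ₁ sin φ₂ + cos φ₁ cos φ₂ cos Δλ,  σ = 0.5536 rad → d_gc = 3529.6 km
Rhumb line: Δψ = -0.5024, q = Δφ/Δψ = 0.5715, d_rh = R√(Δφ²+q²Δλ²) = 3603.3 km
Excess = 3603.3 − 3529.6 = 73.7 ≈ 74 km

74 km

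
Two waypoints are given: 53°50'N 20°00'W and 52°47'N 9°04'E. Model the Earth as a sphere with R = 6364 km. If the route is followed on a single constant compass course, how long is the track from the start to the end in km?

Rhumb course C = atan2(Δλ, Δψ) with Δψ = ln[tan(π/4+φ₂/2)/tan(π/4+φ₁/2)] = -0.0307, Δλ = +0.5073 → C = 93.46°
d = R·|Δφ| / |cos C| = 6364·0.01833 / 0.06035 = 1932 km

1932 km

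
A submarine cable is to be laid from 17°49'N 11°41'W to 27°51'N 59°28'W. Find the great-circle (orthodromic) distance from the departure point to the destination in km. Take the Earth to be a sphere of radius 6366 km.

cos σ = sin φ₁ sin φ₂ + cos φ₁ cos φ₂ cos Δλ
      = sin(17.82°)sin(27.85°) + cos(17.82°)cos(27.85°)cos(-47.78°) = 0.7086
σ = 44.883° → d = Rσ = 6366·0.78335 = 4987 km

4987 km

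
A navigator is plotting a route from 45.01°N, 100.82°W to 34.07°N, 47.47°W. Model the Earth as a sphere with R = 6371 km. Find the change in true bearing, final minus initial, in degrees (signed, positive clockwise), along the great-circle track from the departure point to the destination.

+35.6°

Initial bearing θ₁ = atan2(sin Δλ cos φ₂, cos φ₁ sin φ₂ − sin φ₁ cos φ₂ cos Δλ) = 86.01°
Final bearing θ₂ = (initial bearing from the destination back to the start) + 180° = 121.63°
Δθ = θ₂ − θ₁ = +35.6°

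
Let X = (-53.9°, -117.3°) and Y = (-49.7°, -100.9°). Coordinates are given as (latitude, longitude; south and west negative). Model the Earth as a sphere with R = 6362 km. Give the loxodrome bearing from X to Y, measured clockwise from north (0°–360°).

67.5°

Δψ = ln[tan(π/4+φ₂/2)/tan(π/4+φ₁/2)] = +0.1186
Δλ = +0.2862 rad (taken the short way round)
course = atan2(Δλ, Δψ) = 67.49°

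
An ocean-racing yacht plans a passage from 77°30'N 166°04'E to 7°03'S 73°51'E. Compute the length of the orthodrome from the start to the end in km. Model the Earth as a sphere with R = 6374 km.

10831 km

Haversine: a = sin²(Δφ/2)+cos φ₁ cos φ₂ sin²(Δλ/2) = 0.56407;  σ = 2·atan2(√a,√(1−a))
σ = 97.362° → d = Rσ = 6374·1.69928 = 10831 km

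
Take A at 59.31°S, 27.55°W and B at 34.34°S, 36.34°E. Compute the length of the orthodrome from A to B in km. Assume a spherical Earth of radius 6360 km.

cos σ = sin φ₁ sin φ₂ + cos φ₁ cos φ₂ cos Δλ
      = sin(-59.31°)sin(-34.34°) + cos(-59.31°)cos(-34.34°)cos(63.89°) = 0.6706
σ = 47.889° → d = Rσ = 6360·0.83582 = 5316 km

5316 km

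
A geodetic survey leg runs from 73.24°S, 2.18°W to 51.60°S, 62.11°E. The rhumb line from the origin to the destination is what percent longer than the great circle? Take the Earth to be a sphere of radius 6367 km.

Great circle: σ = 0.5951 rad → d_gc = Rσ = 3788.8 km
Rhumb: Δφ = +0.3777, Δλ = +1.1221, Δψ = +0.8603, q = Δφ/Δψ = 0.4390 → d_rh = R√(Δφ²+q²Δλ²) = 3952.1 km
Excess = (3952.1 − 3788.8) / 3788.8 = 163.3 / 3788.8 = 4.31% ≈ 4.3%

4.3%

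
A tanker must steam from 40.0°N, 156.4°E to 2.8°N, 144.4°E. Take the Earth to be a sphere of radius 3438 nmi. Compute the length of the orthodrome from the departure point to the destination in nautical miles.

2326 nmi

Haversine: a = sin²(Δφ/2)+cos φ₁ cos φ₂ sin²(Δλ/2) = 0.11010;  σ = 2·atan2(√a,√(1−a))
σ = 38.757° → d = Rσ = 3438·0.67643 = 2326 nmi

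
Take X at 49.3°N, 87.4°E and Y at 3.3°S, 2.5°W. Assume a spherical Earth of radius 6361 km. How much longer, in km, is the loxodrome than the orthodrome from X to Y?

Great circle: cos σ = sin φ₁ sin φ₂ + cos φ₁ cos φ₂ cos Δλ,  σ = 1.6133 rad → d_gc = 10262.3 km
Rhumb line: Δψ = -1.0494, q = Δφ/Δψ = 0.8748, d_rh = R√(Δφ²+q²Δλ²) = 10504.0 km
Excess = 10504.0 − 10262.3 = 241.7 ≈ 242 km

242 km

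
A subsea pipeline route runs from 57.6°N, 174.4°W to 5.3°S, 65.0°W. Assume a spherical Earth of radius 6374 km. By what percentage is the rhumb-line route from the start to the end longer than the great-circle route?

5.1%

Great circle: σ = 1.8289 rad → d_gc = Rσ = 11657.2 km
Rhumb: Δφ = -1.0978, Δλ = +1.9094, Δψ = -1.3287, q = Δφ/Δψ = 0.8262 → d_rh = R√(Δφ²+q²Δλ²) = 12250.7 km
Excess = (12250.7 − 11657.2) / 11657.2 = 593.5 / 11657.2 = 5.09% ≈ 5.1%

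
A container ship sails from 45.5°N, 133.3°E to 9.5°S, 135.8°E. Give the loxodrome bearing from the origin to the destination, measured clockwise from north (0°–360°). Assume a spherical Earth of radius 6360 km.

Δψ = ln[tan(π/4+φ₂/2)/tan(π/4+φ₁/2)] = -1.0603
Δλ = +0.0436 rad (taken the short way round)
course = atan2(Δλ, Δψ) = 177.64°

177.6°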